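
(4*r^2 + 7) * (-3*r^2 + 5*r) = -12*r^4 + 20*r^3 - 21*r^2 + 35*r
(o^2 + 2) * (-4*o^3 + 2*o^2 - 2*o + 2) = -4*o^5 + 2*o^4 - 10*o^3 + 6*o^2 - 4*o + 4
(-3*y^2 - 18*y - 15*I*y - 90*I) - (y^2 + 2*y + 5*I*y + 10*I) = -4*y^2 - 20*y - 20*I*y - 100*I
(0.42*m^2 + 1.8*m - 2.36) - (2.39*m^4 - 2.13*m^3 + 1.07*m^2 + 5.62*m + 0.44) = -2.39*m^4 + 2.13*m^3 - 0.65*m^2 - 3.82*m - 2.8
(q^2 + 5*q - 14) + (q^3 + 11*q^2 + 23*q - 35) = q^3 + 12*q^2 + 28*q - 49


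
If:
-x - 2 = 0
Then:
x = -2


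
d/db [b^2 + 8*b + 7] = 2*b + 8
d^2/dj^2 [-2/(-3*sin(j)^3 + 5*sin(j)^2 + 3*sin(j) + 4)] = 2*(81*sin(j)^6 - 165*sin(j)^5 - 26*sin(j)^4 + 393*sin(j)^3 - 167*sin(j)^2 - 174*sin(j) + 22)/(3*sin(j)*cos(j)^2 - 5*cos(j)^2 + 9)^3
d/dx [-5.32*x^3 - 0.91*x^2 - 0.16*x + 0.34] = -15.96*x^2 - 1.82*x - 0.16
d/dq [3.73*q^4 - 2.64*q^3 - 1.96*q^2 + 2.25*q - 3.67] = 14.92*q^3 - 7.92*q^2 - 3.92*q + 2.25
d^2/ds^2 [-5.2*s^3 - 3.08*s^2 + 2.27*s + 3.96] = -31.2*s - 6.16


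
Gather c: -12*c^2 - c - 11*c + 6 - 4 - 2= -12*c^2 - 12*c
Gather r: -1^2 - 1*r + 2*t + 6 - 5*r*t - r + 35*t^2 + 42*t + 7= r*(-5*t - 2) + 35*t^2 + 44*t + 12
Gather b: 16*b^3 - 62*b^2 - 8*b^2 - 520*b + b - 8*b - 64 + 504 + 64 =16*b^3 - 70*b^2 - 527*b + 504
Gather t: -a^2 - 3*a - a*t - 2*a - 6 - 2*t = -a^2 - 5*a + t*(-a - 2) - 6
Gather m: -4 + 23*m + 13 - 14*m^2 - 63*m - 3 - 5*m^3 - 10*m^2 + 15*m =-5*m^3 - 24*m^2 - 25*m + 6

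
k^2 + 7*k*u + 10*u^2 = (k + 2*u)*(k + 5*u)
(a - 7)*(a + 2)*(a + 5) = a^3 - 39*a - 70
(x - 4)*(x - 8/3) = x^2 - 20*x/3 + 32/3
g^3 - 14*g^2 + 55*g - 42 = (g - 7)*(g - 6)*(g - 1)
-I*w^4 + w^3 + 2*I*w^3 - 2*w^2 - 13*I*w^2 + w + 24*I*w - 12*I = (w - 1)*(w - 3*I)*(w + 4*I)*(-I*w + I)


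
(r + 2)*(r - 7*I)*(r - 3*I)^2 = r^4 + 2*r^3 - 13*I*r^3 - 51*r^2 - 26*I*r^2 - 102*r + 63*I*r + 126*I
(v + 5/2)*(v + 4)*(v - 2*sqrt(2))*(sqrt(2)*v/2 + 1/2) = sqrt(2)*v^4/2 - 3*v^3/2 + 13*sqrt(2)*v^3/4 - 39*v^2/4 + 4*sqrt(2)*v^2 - 15*v - 13*sqrt(2)*v/2 - 10*sqrt(2)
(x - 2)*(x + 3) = x^2 + x - 6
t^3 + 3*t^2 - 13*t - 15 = (t - 3)*(t + 1)*(t + 5)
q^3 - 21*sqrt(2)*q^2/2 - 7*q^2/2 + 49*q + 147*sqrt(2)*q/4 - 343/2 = (q - 7/2)*(q - 7*sqrt(2))*(q - 7*sqrt(2)/2)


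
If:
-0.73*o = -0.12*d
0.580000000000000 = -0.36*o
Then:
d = -9.80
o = -1.61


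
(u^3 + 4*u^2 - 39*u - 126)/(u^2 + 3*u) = u + 1 - 42/u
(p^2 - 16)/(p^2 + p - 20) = (p + 4)/(p + 5)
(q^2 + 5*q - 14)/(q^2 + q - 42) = (q - 2)/(q - 6)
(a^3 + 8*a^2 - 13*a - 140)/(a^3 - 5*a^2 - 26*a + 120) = (a + 7)/(a - 6)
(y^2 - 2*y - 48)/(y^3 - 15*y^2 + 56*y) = (y + 6)/(y*(y - 7))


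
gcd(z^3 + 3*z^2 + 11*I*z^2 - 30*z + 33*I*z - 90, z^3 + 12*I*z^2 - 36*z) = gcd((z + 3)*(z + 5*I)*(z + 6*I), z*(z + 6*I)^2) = z + 6*I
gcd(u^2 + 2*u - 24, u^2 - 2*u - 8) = u - 4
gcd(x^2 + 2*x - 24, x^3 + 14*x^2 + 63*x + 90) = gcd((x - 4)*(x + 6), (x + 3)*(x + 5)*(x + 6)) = x + 6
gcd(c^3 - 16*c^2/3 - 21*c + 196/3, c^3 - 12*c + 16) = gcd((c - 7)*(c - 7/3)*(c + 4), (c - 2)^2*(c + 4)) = c + 4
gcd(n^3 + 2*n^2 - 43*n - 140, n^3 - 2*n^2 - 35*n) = n^2 - 2*n - 35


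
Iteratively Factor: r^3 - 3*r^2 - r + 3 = (r - 1)*(r^2 - 2*r - 3) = (r - 3)*(r - 1)*(r + 1)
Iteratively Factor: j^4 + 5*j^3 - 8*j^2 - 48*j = (j)*(j^3 + 5*j^2 - 8*j - 48) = j*(j - 3)*(j^2 + 8*j + 16) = j*(j - 3)*(j + 4)*(j + 4)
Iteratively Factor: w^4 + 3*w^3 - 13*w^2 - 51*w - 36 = (w + 3)*(w^3 - 13*w - 12) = (w + 3)^2*(w^2 - 3*w - 4) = (w + 1)*(w + 3)^2*(w - 4)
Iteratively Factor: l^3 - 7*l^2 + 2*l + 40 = (l - 4)*(l^2 - 3*l - 10) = (l - 5)*(l - 4)*(l + 2)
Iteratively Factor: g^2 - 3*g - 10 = (g + 2)*(g - 5)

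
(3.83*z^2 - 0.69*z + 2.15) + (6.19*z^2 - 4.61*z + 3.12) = 10.02*z^2 - 5.3*z + 5.27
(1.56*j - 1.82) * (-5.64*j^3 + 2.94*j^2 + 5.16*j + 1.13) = -8.7984*j^4 + 14.8512*j^3 + 2.6988*j^2 - 7.6284*j - 2.0566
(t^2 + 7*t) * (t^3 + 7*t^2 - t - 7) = t^5 + 14*t^4 + 48*t^3 - 14*t^2 - 49*t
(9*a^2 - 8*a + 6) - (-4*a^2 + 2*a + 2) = 13*a^2 - 10*a + 4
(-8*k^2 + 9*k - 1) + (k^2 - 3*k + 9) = -7*k^2 + 6*k + 8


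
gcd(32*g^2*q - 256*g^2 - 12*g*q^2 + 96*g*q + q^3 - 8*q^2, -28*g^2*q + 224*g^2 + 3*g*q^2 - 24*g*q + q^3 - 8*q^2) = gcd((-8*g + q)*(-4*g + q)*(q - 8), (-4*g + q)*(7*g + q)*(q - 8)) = -4*g*q + 32*g + q^2 - 8*q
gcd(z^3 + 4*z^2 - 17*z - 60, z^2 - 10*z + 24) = z - 4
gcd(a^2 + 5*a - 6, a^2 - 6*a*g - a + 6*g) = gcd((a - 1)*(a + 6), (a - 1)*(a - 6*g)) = a - 1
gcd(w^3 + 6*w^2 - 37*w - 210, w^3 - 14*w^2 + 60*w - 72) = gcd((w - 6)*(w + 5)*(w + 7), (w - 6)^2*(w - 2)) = w - 6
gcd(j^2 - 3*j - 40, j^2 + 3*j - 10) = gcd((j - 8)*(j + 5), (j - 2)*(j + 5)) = j + 5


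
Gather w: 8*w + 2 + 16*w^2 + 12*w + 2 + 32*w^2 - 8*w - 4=48*w^2 + 12*w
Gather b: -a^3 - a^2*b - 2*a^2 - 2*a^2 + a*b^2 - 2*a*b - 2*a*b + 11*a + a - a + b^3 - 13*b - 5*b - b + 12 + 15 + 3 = -a^3 - 4*a^2 + a*b^2 + 11*a + b^3 + b*(-a^2 - 4*a - 19) + 30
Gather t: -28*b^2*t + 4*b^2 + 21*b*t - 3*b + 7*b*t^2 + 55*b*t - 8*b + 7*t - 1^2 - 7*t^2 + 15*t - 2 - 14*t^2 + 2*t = 4*b^2 - 11*b + t^2*(7*b - 21) + t*(-28*b^2 + 76*b + 24) - 3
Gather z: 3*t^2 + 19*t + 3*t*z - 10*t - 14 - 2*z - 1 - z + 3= 3*t^2 + 9*t + z*(3*t - 3) - 12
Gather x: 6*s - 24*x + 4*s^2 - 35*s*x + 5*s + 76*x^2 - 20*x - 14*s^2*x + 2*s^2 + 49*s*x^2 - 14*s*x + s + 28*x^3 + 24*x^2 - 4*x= 6*s^2 + 12*s + 28*x^3 + x^2*(49*s + 100) + x*(-14*s^2 - 49*s - 48)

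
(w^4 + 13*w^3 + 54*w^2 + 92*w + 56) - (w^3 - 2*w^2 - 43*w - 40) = w^4 + 12*w^3 + 56*w^2 + 135*w + 96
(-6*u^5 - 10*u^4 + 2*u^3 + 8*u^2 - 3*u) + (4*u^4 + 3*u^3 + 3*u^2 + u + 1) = -6*u^5 - 6*u^4 + 5*u^3 + 11*u^2 - 2*u + 1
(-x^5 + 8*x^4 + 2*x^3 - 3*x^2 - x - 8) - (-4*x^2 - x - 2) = -x^5 + 8*x^4 + 2*x^3 + x^2 - 6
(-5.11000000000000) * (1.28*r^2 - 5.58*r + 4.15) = -6.5408*r^2 + 28.5138*r - 21.2065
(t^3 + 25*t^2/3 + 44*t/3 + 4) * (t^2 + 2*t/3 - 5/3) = t^5 + 9*t^4 + 167*t^3/9 - t^2/9 - 196*t/9 - 20/3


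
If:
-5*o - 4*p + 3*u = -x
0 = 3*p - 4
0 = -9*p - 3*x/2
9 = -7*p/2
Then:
No Solution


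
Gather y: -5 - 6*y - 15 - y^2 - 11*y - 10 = -y^2 - 17*y - 30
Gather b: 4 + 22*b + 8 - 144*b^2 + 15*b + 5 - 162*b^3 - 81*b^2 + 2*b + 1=-162*b^3 - 225*b^2 + 39*b + 18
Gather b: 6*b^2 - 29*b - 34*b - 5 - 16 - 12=6*b^2 - 63*b - 33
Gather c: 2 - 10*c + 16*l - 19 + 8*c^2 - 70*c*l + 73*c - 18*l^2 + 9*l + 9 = 8*c^2 + c*(63 - 70*l) - 18*l^2 + 25*l - 8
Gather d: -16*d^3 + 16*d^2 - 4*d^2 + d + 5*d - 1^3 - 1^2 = -16*d^3 + 12*d^2 + 6*d - 2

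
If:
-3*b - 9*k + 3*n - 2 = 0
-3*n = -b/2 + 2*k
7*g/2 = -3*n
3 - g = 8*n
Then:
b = 493/525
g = -9/25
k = -83/210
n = 21/50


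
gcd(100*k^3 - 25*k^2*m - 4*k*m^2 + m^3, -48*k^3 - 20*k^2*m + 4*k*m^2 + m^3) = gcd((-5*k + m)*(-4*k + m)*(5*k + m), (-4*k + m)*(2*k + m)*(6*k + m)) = 4*k - m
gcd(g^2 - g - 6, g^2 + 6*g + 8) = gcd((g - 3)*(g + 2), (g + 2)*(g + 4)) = g + 2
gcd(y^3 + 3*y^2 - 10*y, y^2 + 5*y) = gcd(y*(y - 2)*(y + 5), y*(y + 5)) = y^2 + 5*y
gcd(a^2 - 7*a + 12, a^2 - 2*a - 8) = a - 4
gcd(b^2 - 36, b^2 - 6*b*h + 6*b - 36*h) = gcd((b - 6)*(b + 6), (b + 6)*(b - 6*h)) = b + 6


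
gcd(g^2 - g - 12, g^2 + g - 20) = g - 4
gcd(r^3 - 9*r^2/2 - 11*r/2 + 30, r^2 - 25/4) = r + 5/2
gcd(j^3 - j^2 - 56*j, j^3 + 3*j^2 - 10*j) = j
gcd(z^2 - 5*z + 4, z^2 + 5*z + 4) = 1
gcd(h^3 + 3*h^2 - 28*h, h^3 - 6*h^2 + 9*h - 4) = h - 4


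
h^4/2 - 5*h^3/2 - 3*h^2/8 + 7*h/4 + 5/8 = (h/2 + 1/4)*(h - 5)*(h - 1)*(h + 1/2)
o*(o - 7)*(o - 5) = o^3 - 12*o^2 + 35*o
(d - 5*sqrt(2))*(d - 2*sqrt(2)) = d^2 - 7*sqrt(2)*d + 20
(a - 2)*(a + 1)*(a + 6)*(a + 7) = a^4 + 12*a^3 + 27*a^2 - 68*a - 84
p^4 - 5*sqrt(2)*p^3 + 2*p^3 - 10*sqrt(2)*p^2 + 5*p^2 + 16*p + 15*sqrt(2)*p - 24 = (p - 1)*(p + 3)*(p - 4*sqrt(2))*(p - sqrt(2))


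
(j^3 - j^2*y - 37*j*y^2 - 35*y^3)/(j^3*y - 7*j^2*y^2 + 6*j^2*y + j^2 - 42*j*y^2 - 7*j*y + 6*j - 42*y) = (j^2 + 6*j*y + 5*y^2)/(j^2*y + 6*j*y + j + 6)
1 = 1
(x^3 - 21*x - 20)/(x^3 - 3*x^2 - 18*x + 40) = (x + 1)/(x - 2)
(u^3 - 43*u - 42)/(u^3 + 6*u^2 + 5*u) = (u^2 - u - 42)/(u*(u + 5))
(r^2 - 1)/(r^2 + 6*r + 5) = (r - 1)/(r + 5)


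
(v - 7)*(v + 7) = v^2 - 49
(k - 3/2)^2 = k^2 - 3*k + 9/4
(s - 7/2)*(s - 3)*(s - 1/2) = s^3 - 7*s^2 + 55*s/4 - 21/4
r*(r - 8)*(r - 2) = r^3 - 10*r^2 + 16*r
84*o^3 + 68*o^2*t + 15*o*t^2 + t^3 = (2*o + t)*(6*o + t)*(7*o + t)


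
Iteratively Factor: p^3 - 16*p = (p + 4)*(p^2 - 4*p) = p*(p + 4)*(p - 4)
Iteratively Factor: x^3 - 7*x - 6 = (x - 3)*(x^2 + 3*x + 2) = (x - 3)*(x + 1)*(x + 2)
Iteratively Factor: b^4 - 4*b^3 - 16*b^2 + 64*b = (b + 4)*(b^3 - 8*b^2 + 16*b) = b*(b + 4)*(b^2 - 8*b + 16) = b*(b - 4)*(b + 4)*(b - 4)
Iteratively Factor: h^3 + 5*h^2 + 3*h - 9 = (h + 3)*(h^2 + 2*h - 3) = (h - 1)*(h + 3)*(h + 3)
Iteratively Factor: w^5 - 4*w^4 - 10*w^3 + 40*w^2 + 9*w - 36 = (w - 4)*(w^4 - 10*w^2 + 9) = (w - 4)*(w - 1)*(w^3 + w^2 - 9*w - 9) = (w - 4)*(w - 1)*(w + 1)*(w^2 - 9) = (w - 4)*(w - 3)*(w - 1)*(w + 1)*(w + 3)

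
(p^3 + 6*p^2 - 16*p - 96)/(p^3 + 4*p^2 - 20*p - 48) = (p + 4)/(p + 2)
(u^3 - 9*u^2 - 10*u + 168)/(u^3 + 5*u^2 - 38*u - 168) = (u - 7)/(u + 7)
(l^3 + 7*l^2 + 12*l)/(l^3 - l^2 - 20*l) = (l + 3)/(l - 5)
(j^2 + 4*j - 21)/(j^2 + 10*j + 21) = (j - 3)/(j + 3)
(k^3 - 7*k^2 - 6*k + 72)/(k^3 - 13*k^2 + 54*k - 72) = (k + 3)/(k - 3)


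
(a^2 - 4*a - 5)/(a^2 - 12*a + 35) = (a + 1)/(a - 7)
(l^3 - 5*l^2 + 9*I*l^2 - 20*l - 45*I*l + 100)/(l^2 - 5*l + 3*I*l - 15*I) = (l^2 + 9*I*l - 20)/(l + 3*I)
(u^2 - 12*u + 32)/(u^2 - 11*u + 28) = (u - 8)/(u - 7)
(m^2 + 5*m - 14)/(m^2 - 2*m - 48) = (-m^2 - 5*m + 14)/(-m^2 + 2*m + 48)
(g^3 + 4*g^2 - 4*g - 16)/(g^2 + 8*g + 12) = (g^2 + 2*g - 8)/(g + 6)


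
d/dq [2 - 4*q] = -4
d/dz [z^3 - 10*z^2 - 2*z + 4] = 3*z^2 - 20*z - 2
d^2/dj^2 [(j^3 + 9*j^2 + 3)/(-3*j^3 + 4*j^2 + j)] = 2*(-93*j^6 - 9*j^5 - 243*j^4 + 323*j^3 - 117*j^2 - 36*j - 3)/(j^3*(27*j^6 - 108*j^5 + 117*j^4 + 8*j^3 - 39*j^2 - 12*j - 1))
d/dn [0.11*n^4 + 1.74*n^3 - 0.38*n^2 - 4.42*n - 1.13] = 0.44*n^3 + 5.22*n^2 - 0.76*n - 4.42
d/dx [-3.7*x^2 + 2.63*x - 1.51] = 2.63 - 7.4*x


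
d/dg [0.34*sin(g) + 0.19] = 0.34*cos(g)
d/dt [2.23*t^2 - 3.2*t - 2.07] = 4.46*t - 3.2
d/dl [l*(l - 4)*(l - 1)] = 3*l^2 - 10*l + 4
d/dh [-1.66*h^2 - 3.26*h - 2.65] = -3.32*h - 3.26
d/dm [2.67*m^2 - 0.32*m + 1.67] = 5.34*m - 0.32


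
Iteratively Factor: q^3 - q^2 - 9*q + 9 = (q + 3)*(q^2 - 4*q + 3) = (q - 3)*(q + 3)*(q - 1)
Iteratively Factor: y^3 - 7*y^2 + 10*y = (y - 2)*(y^2 - 5*y) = (y - 5)*(y - 2)*(y)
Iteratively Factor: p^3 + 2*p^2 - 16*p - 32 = (p + 4)*(p^2 - 2*p - 8) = (p + 2)*(p + 4)*(p - 4)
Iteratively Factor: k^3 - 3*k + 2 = (k - 1)*(k^2 + k - 2) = (k - 1)*(k + 2)*(k - 1)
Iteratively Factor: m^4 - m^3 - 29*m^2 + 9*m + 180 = (m - 3)*(m^3 + 2*m^2 - 23*m - 60) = (m - 3)*(m + 4)*(m^2 - 2*m - 15) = (m - 3)*(m + 3)*(m + 4)*(m - 5)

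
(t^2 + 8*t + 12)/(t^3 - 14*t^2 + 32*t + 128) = (t + 6)/(t^2 - 16*t + 64)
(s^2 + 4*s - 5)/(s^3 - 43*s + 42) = (s + 5)/(s^2 + s - 42)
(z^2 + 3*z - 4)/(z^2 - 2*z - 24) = (z - 1)/(z - 6)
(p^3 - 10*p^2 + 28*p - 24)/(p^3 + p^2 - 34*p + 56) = (p^2 - 8*p + 12)/(p^2 + 3*p - 28)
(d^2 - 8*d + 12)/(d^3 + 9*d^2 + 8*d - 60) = (d - 6)/(d^2 + 11*d + 30)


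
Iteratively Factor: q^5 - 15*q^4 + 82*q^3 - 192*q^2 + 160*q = (q - 4)*(q^4 - 11*q^3 + 38*q^2 - 40*q) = (q - 4)*(q - 2)*(q^3 - 9*q^2 + 20*q) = (q - 4)^2*(q - 2)*(q^2 - 5*q) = q*(q - 4)^2*(q - 2)*(q - 5)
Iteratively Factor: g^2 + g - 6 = (g + 3)*(g - 2)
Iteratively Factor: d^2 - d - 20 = (d - 5)*(d + 4)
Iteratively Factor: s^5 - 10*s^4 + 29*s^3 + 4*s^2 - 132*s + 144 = (s - 4)*(s^4 - 6*s^3 + 5*s^2 + 24*s - 36) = (s - 4)*(s - 3)*(s^3 - 3*s^2 - 4*s + 12) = (s - 4)*(s - 3)*(s - 2)*(s^2 - s - 6) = (s - 4)*(s - 3)^2*(s - 2)*(s + 2)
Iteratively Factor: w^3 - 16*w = (w - 4)*(w^2 + 4*w) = (w - 4)*(w + 4)*(w)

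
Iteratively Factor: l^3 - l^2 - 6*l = (l - 3)*(l^2 + 2*l) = l*(l - 3)*(l + 2)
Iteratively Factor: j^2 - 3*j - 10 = (j + 2)*(j - 5)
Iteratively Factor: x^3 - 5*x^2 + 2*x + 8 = (x + 1)*(x^2 - 6*x + 8) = (x - 4)*(x + 1)*(x - 2)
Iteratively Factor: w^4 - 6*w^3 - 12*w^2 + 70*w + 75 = (w - 5)*(w^3 - w^2 - 17*w - 15) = (w - 5)*(w + 1)*(w^2 - 2*w - 15) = (w - 5)^2*(w + 1)*(w + 3)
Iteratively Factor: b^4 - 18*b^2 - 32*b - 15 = (b + 1)*(b^3 - b^2 - 17*b - 15) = (b + 1)*(b + 3)*(b^2 - 4*b - 5) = (b + 1)^2*(b + 3)*(b - 5)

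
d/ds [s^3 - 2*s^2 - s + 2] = 3*s^2 - 4*s - 1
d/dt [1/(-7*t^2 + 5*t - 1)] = (14*t - 5)/(7*t^2 - 5*t + 1)^2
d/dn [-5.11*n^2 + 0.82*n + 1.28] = 0.82 - 10.22*n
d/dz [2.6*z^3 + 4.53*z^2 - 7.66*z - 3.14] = 7.8*z^2 + 9.06*z - 7.66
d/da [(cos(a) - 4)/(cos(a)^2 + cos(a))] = (sin(a) - 4*sin(a)/cos(a)^2 - 8*tan(a))/(cos(a) + 1)^2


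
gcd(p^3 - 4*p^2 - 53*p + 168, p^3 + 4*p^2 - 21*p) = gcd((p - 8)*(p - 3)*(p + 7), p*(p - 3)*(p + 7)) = p^2 + 4*p - 21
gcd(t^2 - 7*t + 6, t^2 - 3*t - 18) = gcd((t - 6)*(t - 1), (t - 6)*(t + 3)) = t - 6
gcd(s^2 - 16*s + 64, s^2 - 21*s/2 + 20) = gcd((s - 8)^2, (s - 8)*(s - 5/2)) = s - 8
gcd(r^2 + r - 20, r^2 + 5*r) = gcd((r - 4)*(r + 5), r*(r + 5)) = r + 5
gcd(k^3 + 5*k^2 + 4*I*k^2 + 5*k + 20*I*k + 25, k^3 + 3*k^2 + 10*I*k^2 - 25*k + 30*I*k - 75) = k + 5*I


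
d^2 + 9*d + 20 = (d + 4)*(d + 5)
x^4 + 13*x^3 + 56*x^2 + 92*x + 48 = (x + 1)*(x + 2)*(x + 4)*(x + 6)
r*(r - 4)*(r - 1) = r^3 - 5*r^2 + 4*r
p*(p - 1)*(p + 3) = p^3 + 2*p^2 - 3*p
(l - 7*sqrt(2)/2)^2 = l^2 - 7*sqrt(2)*l + 49/2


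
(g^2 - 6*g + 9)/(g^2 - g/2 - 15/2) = 2*(g - 3)/(2*g + 5)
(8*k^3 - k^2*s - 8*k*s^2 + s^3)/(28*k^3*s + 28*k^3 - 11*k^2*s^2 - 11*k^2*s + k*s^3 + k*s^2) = (8*k^3 - k^2*s - 8*k*s^2 + s^3)/(k*(28*k^2*s + 28*k^2 - 11*k*s^2 - 11*k*s + s^3 + s^2))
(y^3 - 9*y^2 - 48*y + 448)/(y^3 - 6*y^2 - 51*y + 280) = (y - 8)/(y - 5)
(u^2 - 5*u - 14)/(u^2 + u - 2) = (u - 7)/(u - 1)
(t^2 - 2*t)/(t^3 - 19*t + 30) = t/(t^2 + 2*t - 15)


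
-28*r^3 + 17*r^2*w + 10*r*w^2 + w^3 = (-r + w)*(4*r + w)*(7*r + w)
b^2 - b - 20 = (b - 5)*(b + 4)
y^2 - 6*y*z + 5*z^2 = (y - 5*z)*(y - z)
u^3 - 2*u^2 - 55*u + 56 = (u - 8)*(u - 1)*(u + 7)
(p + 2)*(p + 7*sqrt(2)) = p^2 + 2*p + 7*sqrt(2)*p + 14*sqrt(2)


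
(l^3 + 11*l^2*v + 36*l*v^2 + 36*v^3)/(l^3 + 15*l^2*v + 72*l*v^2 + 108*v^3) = (l + 2*v)/(l + 6*v)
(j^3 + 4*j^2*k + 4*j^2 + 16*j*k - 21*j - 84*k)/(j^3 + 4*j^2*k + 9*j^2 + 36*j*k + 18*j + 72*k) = (j^2 + 4*j - 21)/(j^2 + 9*j + 18)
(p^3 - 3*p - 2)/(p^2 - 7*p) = (p^3 - 3*p - 2)/(p*(p - 7))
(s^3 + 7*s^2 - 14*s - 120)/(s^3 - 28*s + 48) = (s + 5)/(s - 2)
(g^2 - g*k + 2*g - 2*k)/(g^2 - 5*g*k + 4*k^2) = (g + 2)/(g - 4*k)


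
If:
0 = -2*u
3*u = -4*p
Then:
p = 0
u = 0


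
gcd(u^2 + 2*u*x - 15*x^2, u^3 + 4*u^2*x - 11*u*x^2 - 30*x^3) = -u^2 - 2*u*x + 15*x^2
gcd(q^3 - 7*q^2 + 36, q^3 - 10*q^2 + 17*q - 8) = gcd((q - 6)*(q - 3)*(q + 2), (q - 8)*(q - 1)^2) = 1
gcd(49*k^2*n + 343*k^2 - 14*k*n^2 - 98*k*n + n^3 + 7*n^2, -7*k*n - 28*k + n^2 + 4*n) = 7*k - n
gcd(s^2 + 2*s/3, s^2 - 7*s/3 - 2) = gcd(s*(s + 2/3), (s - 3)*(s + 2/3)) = s + 2/3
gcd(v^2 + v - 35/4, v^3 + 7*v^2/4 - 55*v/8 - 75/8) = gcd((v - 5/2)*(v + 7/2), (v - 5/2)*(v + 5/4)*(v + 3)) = v - 5/2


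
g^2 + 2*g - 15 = (g - 3)*(g + 5)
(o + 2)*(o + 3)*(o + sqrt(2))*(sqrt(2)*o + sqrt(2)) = sqrt(2)*o^4 + 2*o^3 + 6*sqrt(2)*o^3 + 12*o^2 + 11*sqrt(2)*o^2 + 6*sqrt(2)*o + 22*o + 12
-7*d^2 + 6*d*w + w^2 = (-d + w)*(7*d + w)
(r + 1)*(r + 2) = r^2 + 3*r + 2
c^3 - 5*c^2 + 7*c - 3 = (c - 3)*(c - 1)^2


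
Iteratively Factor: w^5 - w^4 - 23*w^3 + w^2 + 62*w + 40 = (w + 1)*(w^4 - 2*w^3 - 21*w^2 + 22*w + 40) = (w - 5)*(w + 1)*(w^3 + 3*w^2 - 6*w - 8) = (w - 5)*(w - 2)*(w + 1)*(w^2 + 5*w + 4) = (w - 5)*(w - 2)*(w + 1)^2*(w + 4)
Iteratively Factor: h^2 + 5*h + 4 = (h + 4)*(h + 1)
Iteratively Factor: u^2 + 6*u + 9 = (u + 3)*(u + 3)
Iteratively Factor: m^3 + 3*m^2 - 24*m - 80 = (m + 4)*(m^2 - m - 20) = (m + 4)^2*(m - 5)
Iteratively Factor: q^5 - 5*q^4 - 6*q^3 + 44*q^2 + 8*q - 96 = (q - 2)*(q^4 - 3*q^3 - 12*q^2 + 20*q + 48) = (q - 3)*(q - 2)*(q^3 - 12*q - 16) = (q - 4)*(q - 3)*(q - 2)*(q^2 + 4*q + 4) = (q - 4)*(q - 3)*(q - 2)*(q + 2)*(q + 2)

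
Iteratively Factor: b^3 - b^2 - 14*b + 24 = (b - 2)*(b^2 + b - 12) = (b - 2)*(b + 4)*(b - 3)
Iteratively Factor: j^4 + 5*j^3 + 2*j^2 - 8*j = (j - 1)*(j^3 + 6*j^2 + 8*j) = j*(j - 1)*(j^2 + 6*j + 8) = j*(j - 1)*(j + 4)*(j + 2)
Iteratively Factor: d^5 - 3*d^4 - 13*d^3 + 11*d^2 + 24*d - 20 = (d + 2)*(d^4 - 5*d^3 - 3*d^2 + 17*d - 10) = (d - 1)*(d + 2)*(d^3 - 4*d^2 - 7*d + 10) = (d - 5)*(d - 1)*(d + 2)*(d^2 + d - 2) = (d - 5)*(d - 1)^2*(d + 2)*(d + 2)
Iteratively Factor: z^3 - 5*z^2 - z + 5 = (z - 1)*(z^2 - 4*z - 5) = (z - 1)*(z + 1)*(z - 5)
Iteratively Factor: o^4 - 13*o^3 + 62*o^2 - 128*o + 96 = (o - 4)*(o^3 - 9*o^2 + 26*o - 24) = (o - 4)*(o - 3)*(o^2 - 6*o + 8) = (o - 4)*(o - 3)*(o - 2)*(o - 4)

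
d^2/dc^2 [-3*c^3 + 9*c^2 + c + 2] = 18 - 18*c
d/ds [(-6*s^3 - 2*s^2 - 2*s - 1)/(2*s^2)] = (-3*s^3 + s + 1)/s^3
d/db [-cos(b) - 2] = sin(b)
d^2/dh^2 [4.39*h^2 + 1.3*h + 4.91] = 8.78000000000000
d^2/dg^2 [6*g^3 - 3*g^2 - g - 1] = 36*g - 6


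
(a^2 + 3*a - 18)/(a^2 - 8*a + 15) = (a + 6)/(a - 5)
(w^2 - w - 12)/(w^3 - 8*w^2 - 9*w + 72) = (w - 4)/(w^2 - 11*w + 24)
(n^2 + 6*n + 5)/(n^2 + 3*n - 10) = (n + 1)/(n - 2)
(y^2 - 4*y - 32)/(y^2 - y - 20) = (y - 8)/(y - 5)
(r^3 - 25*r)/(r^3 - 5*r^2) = (r + 5)/r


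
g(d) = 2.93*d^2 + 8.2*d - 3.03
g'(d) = 5.86*d + 8.2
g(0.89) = 6.59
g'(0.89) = 13.42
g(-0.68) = -7.25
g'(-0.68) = 4.22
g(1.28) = 12.27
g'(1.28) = 15.70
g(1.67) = 18.84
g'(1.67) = 17.99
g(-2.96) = -1.63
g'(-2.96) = -9.15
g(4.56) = 95.29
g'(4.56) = 34.92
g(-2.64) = -4.26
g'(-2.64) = -7.27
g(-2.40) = -5.83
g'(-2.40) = -5.86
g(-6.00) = 53.25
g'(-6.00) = -26.96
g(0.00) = -3.03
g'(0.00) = 8.20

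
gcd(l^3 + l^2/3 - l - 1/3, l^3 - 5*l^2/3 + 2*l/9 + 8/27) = l + 1/3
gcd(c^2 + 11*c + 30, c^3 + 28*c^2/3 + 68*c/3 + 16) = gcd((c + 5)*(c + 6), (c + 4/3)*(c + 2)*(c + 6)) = c + 6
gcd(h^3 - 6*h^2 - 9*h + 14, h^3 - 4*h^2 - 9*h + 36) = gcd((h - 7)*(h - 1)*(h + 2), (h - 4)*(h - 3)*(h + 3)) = 1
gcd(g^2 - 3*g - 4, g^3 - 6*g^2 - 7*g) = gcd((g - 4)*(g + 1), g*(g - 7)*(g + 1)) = g + 1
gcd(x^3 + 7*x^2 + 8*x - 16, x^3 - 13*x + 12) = x^2 + 3*x - 4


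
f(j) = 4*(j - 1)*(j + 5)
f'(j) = 8*j + 16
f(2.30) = 37.96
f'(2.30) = 34.40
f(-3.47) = -27.36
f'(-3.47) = -11.76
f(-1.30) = -34.04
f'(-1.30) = 5.60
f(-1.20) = -33.44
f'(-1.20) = 6.40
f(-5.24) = 5.99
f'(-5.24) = -25.92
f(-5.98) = 27.36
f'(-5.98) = -31.84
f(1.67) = 17.88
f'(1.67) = 29.36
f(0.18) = -16.99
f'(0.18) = 17.44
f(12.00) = 748.00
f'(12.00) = 112.00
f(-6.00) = 28.00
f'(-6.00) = -32.00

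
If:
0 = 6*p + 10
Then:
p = -5/3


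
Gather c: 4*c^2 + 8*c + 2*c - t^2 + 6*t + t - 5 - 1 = 4*c^2 + 10*c - t^2 + 7*t - 6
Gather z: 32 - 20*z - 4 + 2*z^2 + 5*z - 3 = 2*z^2 - 15*z + 25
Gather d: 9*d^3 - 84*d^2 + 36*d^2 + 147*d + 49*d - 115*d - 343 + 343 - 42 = 9*d^3 - 48*d^2 + 81*d - 42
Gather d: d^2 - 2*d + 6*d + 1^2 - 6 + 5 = d^2 + 4*d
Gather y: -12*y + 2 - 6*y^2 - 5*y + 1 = -6*y^2 - 17*y + 3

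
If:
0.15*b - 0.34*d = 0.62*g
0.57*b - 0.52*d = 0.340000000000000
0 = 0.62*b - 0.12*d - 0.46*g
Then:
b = 0.13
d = -0.51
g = 0.31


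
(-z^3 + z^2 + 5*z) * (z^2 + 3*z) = -z^5 - 2*z^4 + 8*z^3 + 15*z^2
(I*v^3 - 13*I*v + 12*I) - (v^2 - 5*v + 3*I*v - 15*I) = I*v^3 - v^2 + 5*v - 16*I*v + 27*I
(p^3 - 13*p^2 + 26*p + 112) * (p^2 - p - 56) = p^5 - 14*p^4 - 17*p^3 + 814*p^2 - 1568*p - 6272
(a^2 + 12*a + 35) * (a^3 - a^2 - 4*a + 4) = a^5 + 11*a^4 + 19*a^3 - 79*a^2 - 92*a + 140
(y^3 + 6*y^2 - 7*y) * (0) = 0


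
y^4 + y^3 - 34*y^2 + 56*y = y*(y - 4)*(y - 2)*(y + 7)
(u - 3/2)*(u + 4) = u^2 + 5*u/2 - 6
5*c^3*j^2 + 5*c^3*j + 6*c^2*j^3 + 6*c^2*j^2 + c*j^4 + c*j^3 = j*(c + j)*(5*c + j)*(c*j + c)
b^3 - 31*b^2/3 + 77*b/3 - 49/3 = (b - 7)*(b - 7/3)*(b - 1)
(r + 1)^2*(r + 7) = r^3 + 9*r^2 + 15*r + 7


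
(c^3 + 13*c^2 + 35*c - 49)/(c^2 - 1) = (c^2 + 14*c + 49)/(c + 1)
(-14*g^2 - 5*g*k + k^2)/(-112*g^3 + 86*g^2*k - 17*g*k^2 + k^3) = (2*g + k)/(16*g^2 - 10*g*k + k^2)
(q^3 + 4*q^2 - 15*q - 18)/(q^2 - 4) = (q^3 + 4*q^2 - 15*q - 18)/(q^2 - 4)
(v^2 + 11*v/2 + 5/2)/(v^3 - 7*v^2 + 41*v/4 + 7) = 2*(v + 5)/(2*v^2 - 15*v + 28)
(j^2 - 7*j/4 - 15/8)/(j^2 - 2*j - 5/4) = (4*j + 3)/(2*(2*j + 1))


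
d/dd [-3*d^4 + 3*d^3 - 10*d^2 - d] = -12*d^3 + 9*d^2 - 20*d - 1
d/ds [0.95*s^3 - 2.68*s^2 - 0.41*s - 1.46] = 2.85*s^2 - 5.36*s - 0.41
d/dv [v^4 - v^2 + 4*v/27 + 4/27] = 4*v^3 - 2*v + 4/27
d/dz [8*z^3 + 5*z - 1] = 24*z^2 + 5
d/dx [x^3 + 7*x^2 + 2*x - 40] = 3*x^2 + 14*x + 2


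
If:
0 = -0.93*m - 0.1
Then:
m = -0.11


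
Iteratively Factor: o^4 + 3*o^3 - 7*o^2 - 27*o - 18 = (o - 3)*(o^3 + 6*o^2 + 11*o + 6) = (o - 3)*(o + 1)*(o^2 + 5*o + 6) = (o - 3)*(o + 1)*(o + 2)*(o + 3)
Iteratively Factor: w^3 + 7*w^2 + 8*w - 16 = (w + 4)*(w^2 + 3*w - 4) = (w + 4)^2*(w - 1)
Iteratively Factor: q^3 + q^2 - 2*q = (q)*(q^2 + q - 2) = q*(q - 1)*(q + 2)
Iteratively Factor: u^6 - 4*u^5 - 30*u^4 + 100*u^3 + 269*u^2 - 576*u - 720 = (u + 1)*(u^5 - 5*u^4 - 25*u^3 + 125*u^2 + 144*u - 720) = (u - 4)*(u + 1)*(u^4 - u^3 - 29*u^2 + 9*u + 180) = (u - 4)*(u + 1)*(u + 4)*(u^3 - 5*u^2 - 9*u + 45) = (u - 5)*(u - 4)*(u + 1)*(u + 4)*(u^2 - 9) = (u - 5)*(u - 4)*(u + 1)*(u + 3)*(u + 4)*(u - 3)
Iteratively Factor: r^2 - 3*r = (r)*(r - 3)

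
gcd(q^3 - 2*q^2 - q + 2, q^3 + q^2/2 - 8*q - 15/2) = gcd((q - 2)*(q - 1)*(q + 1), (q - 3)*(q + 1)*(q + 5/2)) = q + 1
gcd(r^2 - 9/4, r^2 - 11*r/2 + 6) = r - 3/2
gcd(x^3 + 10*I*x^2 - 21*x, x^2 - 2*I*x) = x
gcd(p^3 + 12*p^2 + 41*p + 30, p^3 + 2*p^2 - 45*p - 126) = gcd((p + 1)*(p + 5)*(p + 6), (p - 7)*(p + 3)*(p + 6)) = p + 6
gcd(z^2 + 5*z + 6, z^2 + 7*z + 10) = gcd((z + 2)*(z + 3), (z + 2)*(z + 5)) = z + 2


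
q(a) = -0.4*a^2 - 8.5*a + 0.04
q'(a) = -0.8*a - 8.5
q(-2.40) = 18.14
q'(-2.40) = -6.58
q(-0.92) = 7.52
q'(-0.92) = -7.76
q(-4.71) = 31.20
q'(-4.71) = -4.73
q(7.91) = -92.22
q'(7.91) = -14.83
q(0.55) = -4.76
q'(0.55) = -8.94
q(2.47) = -23.40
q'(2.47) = -10.48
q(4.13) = -41.89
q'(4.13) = -11.80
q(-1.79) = 13.97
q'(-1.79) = -7.07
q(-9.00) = 44.14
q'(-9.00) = -1.30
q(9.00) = -108.86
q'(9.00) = -15.70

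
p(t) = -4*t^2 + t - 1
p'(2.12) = -15.96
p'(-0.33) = 3.64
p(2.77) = -28.92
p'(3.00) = -23.00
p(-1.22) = -8.17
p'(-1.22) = 10.76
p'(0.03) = 0.76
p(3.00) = -34.00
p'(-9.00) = 73.00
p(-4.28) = -78.55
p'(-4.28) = 35.24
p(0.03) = -0.97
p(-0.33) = -1.77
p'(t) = 1 - 8*t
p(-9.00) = -334.00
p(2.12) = -16.86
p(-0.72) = -3.79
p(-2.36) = -25.64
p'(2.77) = -21.16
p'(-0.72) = 6.76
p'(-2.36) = 19.88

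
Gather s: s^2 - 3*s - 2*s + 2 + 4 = s^2 - 5*s + 6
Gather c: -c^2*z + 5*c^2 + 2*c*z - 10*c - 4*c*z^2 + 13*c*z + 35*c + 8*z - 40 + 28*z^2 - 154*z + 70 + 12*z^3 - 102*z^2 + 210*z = c^2*(5 - z) + c*(-4*z^2 + 15*z + 25) + 12*z^3 - 74*z^2 + 64*z + 30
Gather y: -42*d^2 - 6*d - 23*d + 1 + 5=-42*d^2 - 29*d + 6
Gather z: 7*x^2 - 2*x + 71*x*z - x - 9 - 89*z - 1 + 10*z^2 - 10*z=7*x^2 - 3*x + 10*z^2 + z*(71*x - 99) - 10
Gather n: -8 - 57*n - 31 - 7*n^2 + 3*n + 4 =-7*n^2 - 54*n - 35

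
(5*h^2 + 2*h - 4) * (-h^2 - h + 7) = -5*h^4 - 7*h^3 + 37*h^2 + 18*h - 28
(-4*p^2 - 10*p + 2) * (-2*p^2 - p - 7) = 8*p^4 + 24*p^3 + 34*p^2 + 68*p - 14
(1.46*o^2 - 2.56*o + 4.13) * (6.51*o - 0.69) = 9.5046*o^3 - 17.673*o^2 + 28.6527*o - 2.8497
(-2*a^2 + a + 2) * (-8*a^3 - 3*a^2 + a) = 16*a^5 - 2*a^4 - 21*a^3 - 5*a^2 + 2*a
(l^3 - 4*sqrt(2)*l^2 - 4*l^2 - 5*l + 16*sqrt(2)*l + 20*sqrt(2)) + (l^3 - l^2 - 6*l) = 2*l^3 - 4*sqrt(2)*l^2 - 5*l^2 - 11*l + 16*sqrt(2)*l + 20*sqrt(2)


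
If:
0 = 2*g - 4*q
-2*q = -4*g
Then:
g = 0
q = 0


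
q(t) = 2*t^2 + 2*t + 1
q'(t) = 4*t + 2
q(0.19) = 1.45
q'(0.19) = 2.76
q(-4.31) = 29.53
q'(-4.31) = -15.24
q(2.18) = 14.86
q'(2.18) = 10.72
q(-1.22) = 1.54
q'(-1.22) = -2.88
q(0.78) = 3.78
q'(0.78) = 5.12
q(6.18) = 89.74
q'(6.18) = 26.72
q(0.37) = 2.01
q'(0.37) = 3.48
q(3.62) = 34.45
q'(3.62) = 16.48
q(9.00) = 181.00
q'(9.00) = 38.00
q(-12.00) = 265.00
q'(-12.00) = -46.00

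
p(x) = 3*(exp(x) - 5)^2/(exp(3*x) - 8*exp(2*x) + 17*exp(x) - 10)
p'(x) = 3*(exp(x) - 5)^2*(-3*exp(3*x) + 16*exp(2*x) - 17*exp(x))/(exp(3*x) - 8*exp(2*x) + 17*exp(x) - 10)^2 + 6*(exp(x) - 5)*exp(x)/(exp(3*x) - 8*exp(2*x) + 17*exp(x) - 10)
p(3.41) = 0.09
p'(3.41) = -0.08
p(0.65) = 119.67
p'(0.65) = 2389.37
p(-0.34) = -34.65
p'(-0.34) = -98.95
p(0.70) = -642.58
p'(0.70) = 95800.03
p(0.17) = 75.81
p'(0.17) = -398.15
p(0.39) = 42.37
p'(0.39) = -29.31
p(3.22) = 0.11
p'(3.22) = -0.10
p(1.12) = -2.64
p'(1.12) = 15.70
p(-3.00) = -8.01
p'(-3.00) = -0.54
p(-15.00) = -7.50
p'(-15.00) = 0.00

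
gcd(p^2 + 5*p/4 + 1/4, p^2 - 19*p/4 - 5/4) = p + 1/4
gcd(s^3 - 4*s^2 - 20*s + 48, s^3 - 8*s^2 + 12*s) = s^2 - 8*s + 12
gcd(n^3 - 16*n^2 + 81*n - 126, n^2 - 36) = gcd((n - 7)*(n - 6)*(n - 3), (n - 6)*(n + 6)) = n - 6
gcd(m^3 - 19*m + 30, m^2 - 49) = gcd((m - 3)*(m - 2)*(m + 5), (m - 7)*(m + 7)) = 1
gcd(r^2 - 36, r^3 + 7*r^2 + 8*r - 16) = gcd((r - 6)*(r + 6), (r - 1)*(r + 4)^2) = 1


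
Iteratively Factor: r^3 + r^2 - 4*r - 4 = (r + 1)*(r^2 - 4) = (r - 2)*(r + 1)*(r + 2)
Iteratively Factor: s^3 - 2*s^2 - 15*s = (s)*(s^2 - 2*s - 15) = s*(s - 5)*(s + 3)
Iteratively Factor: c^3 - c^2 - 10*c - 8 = (c + 2)*(c^2 - 3*c - 4) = (c - 4)*(c + 2)*(c + 1)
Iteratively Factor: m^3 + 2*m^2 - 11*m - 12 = (m + 1)*(m^2 + m - 12) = (m - 3)*(m + 1)*(m + 4)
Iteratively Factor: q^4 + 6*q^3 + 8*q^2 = (q + 2)*(q^3 + 4*q^2) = q*(q + 2)*(q^2 + 4*q) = q^2*(q + 2)*(q + 4)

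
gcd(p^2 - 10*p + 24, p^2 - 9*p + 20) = p - 4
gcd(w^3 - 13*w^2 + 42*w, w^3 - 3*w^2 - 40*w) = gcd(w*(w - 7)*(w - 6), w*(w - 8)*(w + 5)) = w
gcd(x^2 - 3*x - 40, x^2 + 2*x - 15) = x + 5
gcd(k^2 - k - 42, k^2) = 1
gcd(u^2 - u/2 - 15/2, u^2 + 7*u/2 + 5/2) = u + 5/2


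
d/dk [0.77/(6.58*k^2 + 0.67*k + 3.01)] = (-10.1332*k - 0.5159)/(6.58*k^2 + 0.67*k + 3.01)^2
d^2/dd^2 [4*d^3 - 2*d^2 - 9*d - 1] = 24*d - 4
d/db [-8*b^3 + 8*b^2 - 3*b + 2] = -24*b^2 + 16*b - 3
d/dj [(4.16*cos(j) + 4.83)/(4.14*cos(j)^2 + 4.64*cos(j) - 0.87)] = (17.2224*cos(j)^2 + 39.9924*cos(j) + 26.0304)*sin(j)/(17.1396*cos(j)^4 + 38.4192*cos(j)^3 + 14.326*cos(j)^2 - 8.0736*cos(j) + 0.7569)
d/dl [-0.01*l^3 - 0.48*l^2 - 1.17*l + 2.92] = -0.03*l^2 - 0.96*l - 1.17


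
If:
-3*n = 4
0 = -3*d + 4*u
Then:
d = 4*u/3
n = -4/3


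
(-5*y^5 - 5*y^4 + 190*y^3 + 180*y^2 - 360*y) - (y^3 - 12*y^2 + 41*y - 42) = -5*y^5 - 5*y^4 + 189*y^3 + 192*y^2 - 401*y + 42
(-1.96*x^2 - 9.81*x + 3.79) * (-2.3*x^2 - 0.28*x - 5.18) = 4.508*x^4 + 23.1118*x^3 + 4.1826*x^2 + 49.7546*x - 19.6322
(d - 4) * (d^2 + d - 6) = d^3 - 3*d^2 - 10*d + 24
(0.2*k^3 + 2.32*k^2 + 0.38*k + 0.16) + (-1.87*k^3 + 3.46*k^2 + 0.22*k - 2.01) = -1.67*k^3 + 5.78*k^2 + 0.6*k - 1.85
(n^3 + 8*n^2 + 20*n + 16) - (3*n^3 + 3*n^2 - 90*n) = -2*n^3 + 5*n^2 + 110*n + 16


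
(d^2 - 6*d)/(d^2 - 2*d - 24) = d/(d + 4)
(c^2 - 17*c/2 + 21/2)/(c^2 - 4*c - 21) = (c - 3/2)/(c + 3)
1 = 1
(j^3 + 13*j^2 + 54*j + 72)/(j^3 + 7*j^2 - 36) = (j + 4)/(j - 2)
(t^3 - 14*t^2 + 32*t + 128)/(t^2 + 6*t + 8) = (t^2 - 16*t + 64)/(t + 4)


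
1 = 1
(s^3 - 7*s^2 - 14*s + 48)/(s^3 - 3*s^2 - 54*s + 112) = (s + 3)/(s + 7)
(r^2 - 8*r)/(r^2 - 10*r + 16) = r/(r - 2)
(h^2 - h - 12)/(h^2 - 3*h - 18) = (h - 4)/(h - 6)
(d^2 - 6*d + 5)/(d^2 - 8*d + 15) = (d - 1)/(d - 3)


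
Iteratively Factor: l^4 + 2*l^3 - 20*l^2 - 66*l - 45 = (l + 1)*(l^3 + l^2 - 21*l - 45) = (l - 5)*(l + 1)*(l^2 + 6*l + 9) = (l - 5)*(l + 1)*(l + 3)*(l + 3)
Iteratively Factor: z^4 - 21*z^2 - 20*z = (z + 1)*(z^3 - z^2 - 20*z) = (z + 1)*(z + 4)*(z^2 - 5*z) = (z - 5)*(z + 1)*(z + 4)*(z)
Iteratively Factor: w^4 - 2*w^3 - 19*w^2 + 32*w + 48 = (w + 4)*(w^3 - 6*w^2 + 5*w + 12) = (w - 3)*(w + 4)*(w^2 - 3*w - 4) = (w - 3)*(w + 1)*(w + 4)*(w - 4)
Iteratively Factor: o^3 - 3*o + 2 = (o + 2)*(o^2 - 2*o + 1) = (o - 1)*(o + 2)*(o - 1)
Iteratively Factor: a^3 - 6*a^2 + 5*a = (a - 5)*(a^2 - a) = (a - 5)*(a - 1)*(a)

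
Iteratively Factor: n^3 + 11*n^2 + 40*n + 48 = (n + 3)*(n^2 + 8*n + 16) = (n + 3)*(n + 4)*(n + 4)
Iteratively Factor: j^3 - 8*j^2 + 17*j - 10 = (j - 2)*(j^2 - 6*j + 5) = (j - 5)*(j - 2)*(j - 1)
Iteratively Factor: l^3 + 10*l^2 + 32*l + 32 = (l + 4)*(l^2 + 6*l + 8) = (l + 4)^2*(l + 2)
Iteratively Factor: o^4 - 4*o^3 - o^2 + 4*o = (o - 4)*(o^3 - o) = o*(o - 4)*(o^2 - 1) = o*(o - 4)*(o - 1)*(o + 1)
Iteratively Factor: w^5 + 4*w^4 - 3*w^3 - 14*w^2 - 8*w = (w + 1)*(w^4 + 3*w^3 - 6*w^2 - 8*w) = w*(w + 1)*(w^3 + 3*w^2 - 6*w - 8) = w*(w - 2)*(w + 1)*(w^2 + 5*w + 4) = w*(w - 2)*(w + 1)*(w + 4)*(w + 1)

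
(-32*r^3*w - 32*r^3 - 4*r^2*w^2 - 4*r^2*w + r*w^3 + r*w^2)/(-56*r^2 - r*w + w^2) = r*(4*r*w + 4*r + w^2 + w)/(7*r + w)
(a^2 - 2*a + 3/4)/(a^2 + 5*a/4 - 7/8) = 2*(2*a - 3)/(4*a + 7)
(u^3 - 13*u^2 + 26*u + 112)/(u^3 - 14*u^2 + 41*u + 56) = (u + 2)/(u + 1)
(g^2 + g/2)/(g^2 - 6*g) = (g + 1/2)/(g - 6)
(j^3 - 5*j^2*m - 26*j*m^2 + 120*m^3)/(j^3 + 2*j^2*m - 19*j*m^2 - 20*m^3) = (j - 6*m)/(j + m)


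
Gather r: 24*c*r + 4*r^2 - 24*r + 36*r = 4*r^2 + r*(24*c + 12)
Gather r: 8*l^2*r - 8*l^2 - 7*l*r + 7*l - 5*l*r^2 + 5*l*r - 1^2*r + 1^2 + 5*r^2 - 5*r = -8*l^2 + 7*l + r^2*(5 - 5*l) + r*(8*l^2 - 2*l - 6) + 1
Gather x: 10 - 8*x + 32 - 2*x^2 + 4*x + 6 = -2*x^2 - 4*x + 48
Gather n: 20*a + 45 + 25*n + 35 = 20*a + 25*n + 80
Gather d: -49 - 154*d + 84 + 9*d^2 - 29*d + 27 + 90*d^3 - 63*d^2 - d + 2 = 90*d^3 - 54*d^2 - 184*d + 64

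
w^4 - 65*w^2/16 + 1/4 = (w - 2)*(w - 1/4)*(w + 1/4)*(w + 2)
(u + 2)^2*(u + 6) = u^3 + 10*u^2 + 28*u + 24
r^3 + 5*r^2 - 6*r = r*(r - 1)*(r + 6)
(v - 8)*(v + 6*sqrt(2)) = v^2 - 8*v + 6*sqrt(2)*v - 48*sqrt(2)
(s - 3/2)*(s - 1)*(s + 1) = s^3 - 3*s^2/2 - s + 3/2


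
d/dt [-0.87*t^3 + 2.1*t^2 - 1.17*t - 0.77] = -2.61*t^2 + 4.2*t - 1.17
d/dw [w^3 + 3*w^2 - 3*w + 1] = 3*w^2 + 6*w - 3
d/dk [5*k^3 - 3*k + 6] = 15*k^2 - 3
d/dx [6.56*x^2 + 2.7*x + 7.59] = 13.12*x + 2.7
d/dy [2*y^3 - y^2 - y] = 6*y^2 - 2*y - 1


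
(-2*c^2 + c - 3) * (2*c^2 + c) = -4*c^4 - 5*c^2 - 3*c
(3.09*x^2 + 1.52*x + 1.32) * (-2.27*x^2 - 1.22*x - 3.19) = -7.0143*x^4 - 7.2202*x^3 - 14.7079*x^2 - 6.4592*x - 4.2108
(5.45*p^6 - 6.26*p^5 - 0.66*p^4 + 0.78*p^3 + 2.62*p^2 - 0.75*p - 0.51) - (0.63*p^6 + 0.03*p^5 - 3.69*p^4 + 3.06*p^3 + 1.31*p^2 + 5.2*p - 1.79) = 4.82*p^6 - 6.29*p^5 + 3.03*p^4 - 2.28*p^3 + 1.31*p^2 - 5.95*p + 1.28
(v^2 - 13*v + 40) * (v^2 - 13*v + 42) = v^4 - 26*v^3 + 251*v^2 - 1066*v + 1680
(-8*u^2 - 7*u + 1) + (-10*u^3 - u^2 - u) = -10*u^3 - 9*u^2 - 8*u + 1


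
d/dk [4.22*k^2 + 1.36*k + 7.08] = 8.44*k + 1.36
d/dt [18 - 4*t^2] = -8*t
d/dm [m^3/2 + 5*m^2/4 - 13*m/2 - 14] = 3*m^2/2 + 5*m/2 - 13/2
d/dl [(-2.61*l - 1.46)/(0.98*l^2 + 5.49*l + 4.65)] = (2.5578*l^2 + 2.8616*l - 4.1211)/(0.9604*l^4 + 10.7604*l^3 + 39.2541*l^2 + 51.057*l + 21.6225)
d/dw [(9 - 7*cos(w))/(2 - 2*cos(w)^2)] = (7*cos(w)^2 - 18*cos(w) + 7)/(2*sin(w)^3)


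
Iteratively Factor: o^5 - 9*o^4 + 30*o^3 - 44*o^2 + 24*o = (o - 2)*(o^4 - 7*o^3 + 16*o^2 - 12*o) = (o - 3)*(o - 2)*(o^3 - 4*o^2 + 4*o) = (o - 3)*(o - 2)^2*(o^2 - 2*o) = (o - 3)*(o - 2)^3*(o)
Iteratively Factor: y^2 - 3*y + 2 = (y - 2)*(y - 1)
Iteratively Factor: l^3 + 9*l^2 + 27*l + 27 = (l + 3)*(l^2 + 6*l + 9) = (l + 3)^2*(l + 3)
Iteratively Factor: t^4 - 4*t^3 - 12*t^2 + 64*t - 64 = (t - 4)*(t^3 - 12*t + 16) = (t - 4)*(t - 2)*(t^2 + 2*t - 8) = (t - 4)*(t - 2)^2*(t + 4)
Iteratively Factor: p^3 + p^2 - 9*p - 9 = (p + 3)*(p^2 - 2*p - 3) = (p + 1)*(p + 3)*(p - 3)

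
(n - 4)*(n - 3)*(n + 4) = n^3 - 3*n^2 - 16*n + 48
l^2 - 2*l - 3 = (l - 3)*(l + 1)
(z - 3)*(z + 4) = z^2 + z - 12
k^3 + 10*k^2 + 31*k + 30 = (k + 2)*(k + 3)*(k + 5)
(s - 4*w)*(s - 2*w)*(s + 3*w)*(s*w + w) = s^4*w - 3*s^3*w^2 + s^3*w - 10*s^2*w^3 - 3*s^2*w^2 + 24*s*w^4 - 10*s*w^3 + 24*w^4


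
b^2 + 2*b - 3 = (b - 1)*(b + 3)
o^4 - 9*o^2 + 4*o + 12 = (o - 2)^2*(o + 1)*(o + 3)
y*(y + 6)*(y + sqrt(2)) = y^3 + sqrt(2)*y^2 + 6*y^2 + 6*sqrt(2)*y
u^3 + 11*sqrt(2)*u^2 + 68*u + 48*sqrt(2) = (u + sqrt(2))*(u + 4*sqrt(2))*(u + 6*sqrt(2))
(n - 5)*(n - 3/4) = n^2 - 23*n/4 + 15/4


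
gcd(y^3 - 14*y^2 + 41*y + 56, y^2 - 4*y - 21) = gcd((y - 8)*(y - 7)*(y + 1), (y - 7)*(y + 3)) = y - 7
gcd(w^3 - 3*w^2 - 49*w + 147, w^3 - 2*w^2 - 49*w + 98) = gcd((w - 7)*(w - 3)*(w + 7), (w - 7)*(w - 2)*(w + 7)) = w^2 - 49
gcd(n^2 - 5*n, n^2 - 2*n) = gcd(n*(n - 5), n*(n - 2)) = n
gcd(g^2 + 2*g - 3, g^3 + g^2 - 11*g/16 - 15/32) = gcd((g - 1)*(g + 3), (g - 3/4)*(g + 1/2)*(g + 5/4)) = 1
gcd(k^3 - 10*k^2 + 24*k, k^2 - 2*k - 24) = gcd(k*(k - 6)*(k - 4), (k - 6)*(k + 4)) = k - 6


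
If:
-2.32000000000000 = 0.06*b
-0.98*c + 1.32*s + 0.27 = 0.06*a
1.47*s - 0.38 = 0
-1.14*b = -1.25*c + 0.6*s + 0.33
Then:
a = 579.83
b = -38.67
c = -34.88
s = 0.26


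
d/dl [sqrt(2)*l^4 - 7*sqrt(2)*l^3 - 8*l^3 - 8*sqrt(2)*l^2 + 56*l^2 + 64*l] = 4*sqrt(2)*l^3 - 21*sqrt(2)*l^2 - 24*l^2 - 16*sqrt(2)*l + 112*l + 64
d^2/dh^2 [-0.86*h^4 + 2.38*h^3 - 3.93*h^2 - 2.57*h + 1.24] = -10.32*h^2 + 14.28*h - 7.86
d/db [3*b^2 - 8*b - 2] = 6*b - 8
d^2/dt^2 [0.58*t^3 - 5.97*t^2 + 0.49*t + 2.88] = 3.48*t - 11.94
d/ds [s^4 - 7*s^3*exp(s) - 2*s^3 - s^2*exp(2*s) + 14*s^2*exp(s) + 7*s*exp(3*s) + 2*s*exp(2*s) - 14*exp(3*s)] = -7*s^3*exp(s) + 4*s^3 - 2*s^2*exp(2*s) - 7*s^2*exp(s) - 6*s^2 + 21*s*exp(3*s) + 2*s*exp(2*s) + 28*s*exp(s) - 35*exp(3*s) + 2*exp(2*s)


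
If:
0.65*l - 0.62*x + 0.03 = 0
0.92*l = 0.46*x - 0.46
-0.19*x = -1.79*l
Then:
No Solution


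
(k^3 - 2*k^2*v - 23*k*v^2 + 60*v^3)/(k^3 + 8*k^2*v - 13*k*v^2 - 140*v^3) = (k - 3*v)/(k + 7*v)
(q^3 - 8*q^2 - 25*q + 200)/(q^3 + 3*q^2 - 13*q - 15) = (q^2 - 13*q + 40)/(q^2 - 2*q - 3)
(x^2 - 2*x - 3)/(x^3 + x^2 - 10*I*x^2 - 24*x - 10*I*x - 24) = (x - 3)/(x^2 - 10*I*x - 24)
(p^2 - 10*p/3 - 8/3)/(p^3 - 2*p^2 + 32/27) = 9*(p - 4)/(9*p^2 - 24*p + 16)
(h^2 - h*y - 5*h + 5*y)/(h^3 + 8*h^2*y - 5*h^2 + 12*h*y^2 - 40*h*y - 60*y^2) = (h - y)/(h^2 + 8*h*y + 12*y^2)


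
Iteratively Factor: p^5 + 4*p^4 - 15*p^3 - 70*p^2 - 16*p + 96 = (p + 4)*(p^4 - 15*p^2 - 10*p + 24) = (p + 3)*(p + 4)*(p^3 - 3*p^2 - 6*p + 8) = (p - 1)*(p + 3)*(p + 4)*(p^2 - 2*p - 8) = (p - 4)*(p - 1)*(p + 3)*(p + 4)*(p + 2)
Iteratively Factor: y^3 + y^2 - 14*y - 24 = (y + 3)*(y^2 - 2*y - 8) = (y + 2)*(y + 3)*(y - 4)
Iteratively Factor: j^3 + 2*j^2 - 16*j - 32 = (j - 4)*(j^2 + 6*j + 8) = (j - 4)*(j + 2)*(j + 4)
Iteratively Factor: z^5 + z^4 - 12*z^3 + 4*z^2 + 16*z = (z - 2)*(z^4 + 3*z^3 - 6*z^2 - 8*z) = (z - 2)*(z + 1)*(z^3 + 2*z^2 - 8*z) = z*(z - 2)*(z + 1)*(z^2 + 2*z - 8) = z*(z - 2)^2*(z + 1)*(z + 4)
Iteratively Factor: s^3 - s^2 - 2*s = (s)*(s^2 - s - 2) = s*(s - 2)*(s + 1)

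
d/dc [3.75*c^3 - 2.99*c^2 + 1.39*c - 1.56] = 11.25*c^2 - 5.98*c + 1.39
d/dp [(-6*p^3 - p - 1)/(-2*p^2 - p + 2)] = (-(4*p + 1)*(6*p^3 + p + 1) + (18*p^2 + 1)*(2*p^2 + p - 2))/(2*p^2 + p - 2)^2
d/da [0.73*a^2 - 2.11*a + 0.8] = 1.46*a - 2.11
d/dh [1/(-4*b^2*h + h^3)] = (4*b^2 - 3*h^2)/(h^2*(4*b^2 - h^2)^2)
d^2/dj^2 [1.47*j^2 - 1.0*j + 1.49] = 2.94000000000000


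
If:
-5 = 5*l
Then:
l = -1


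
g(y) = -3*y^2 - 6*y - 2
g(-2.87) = -9.49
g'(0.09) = -6.54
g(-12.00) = -362.00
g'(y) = -6*y - 6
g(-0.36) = -0.23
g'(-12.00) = 66.00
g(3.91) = -71.32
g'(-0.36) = -3.84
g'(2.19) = -19.14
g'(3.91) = -29.46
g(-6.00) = -74.00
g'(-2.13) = 6.78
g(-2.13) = -2.83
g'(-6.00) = 30.00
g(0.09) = -2.56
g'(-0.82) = -1.08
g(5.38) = -121.11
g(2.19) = -29.53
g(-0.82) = 0.90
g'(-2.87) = 11.22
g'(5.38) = -38.28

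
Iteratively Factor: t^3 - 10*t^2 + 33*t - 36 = (t - 3)*(t^2 - 7*t + 12) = (t - 4)*(t - 3)*(t - 3)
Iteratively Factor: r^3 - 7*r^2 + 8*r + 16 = (r - 4)*(r^2 - 3*r - 4) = (r - 4)^2*(r + 1)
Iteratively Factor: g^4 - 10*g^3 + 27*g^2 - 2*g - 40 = (g - 4)*(g^3 - 6*g^2 + 3*g + 10) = (g - 5)*(g - 4)*(g^2 - g - 2) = (g - 5)*(g - 4)*(g - 2)*(g + 1)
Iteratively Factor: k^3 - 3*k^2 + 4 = (k - 2)*(k^2 - k - 2) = (k - 2)^2*(k + 1)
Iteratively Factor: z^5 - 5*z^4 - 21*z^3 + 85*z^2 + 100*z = (z - 5)*(z^4 - 21*z^2 - 20*z) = (z - 5)*(z + 1)*(z^3 - z^2 - 20*z) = z*(z - 5)*(z + 1)*(z^2 - z - 20) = z*(z - 5)^2*(z + 1)*(z + 4)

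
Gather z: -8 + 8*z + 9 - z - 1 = 7*z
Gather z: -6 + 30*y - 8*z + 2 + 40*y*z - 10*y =20*y + z*(40*y - 8) - 4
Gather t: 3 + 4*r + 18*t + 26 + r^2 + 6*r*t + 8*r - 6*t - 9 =r^2 + 12*r + t*(6*r + 12) + 20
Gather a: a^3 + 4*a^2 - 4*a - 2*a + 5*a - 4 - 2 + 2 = a^3 + 4*a^2 - a - 4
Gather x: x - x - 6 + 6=0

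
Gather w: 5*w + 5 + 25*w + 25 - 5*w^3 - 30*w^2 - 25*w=-5*w^3 - 30*w^2 + 5*w + 30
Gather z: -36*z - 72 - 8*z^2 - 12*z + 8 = -8*z^2 - 48*z - 64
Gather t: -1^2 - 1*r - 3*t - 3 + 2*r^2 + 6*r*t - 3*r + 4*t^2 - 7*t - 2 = 2*r^2 - 4*r + 4*t^2 + t*(6*r - 10) - 6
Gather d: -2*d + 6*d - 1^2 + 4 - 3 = 4*d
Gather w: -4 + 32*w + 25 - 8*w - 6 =24*w + 15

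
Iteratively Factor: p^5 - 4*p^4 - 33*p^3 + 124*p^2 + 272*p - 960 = (p + 4)*(p^4 - 8*p^3 - p^2 + 128*p - 240) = (p - 5)*(p + 4)*(p^3 - 3*p^2 - 16*p + 48) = (p - 5)*(p - 3)*(p + 4)*(p^2 - 16) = (p - 5)*(p - 3)*(p + 4)^2*(p - 4)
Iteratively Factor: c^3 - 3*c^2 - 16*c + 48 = (c + 4)*(c^2 - 7*c + 12) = (c - 3)*(c + 4)*(c - 4)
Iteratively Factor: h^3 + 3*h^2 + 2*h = (h + 2)*(h^2 + h) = h*(h + 2)*(h + 1)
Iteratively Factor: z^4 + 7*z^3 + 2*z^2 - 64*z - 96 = (z + 4)*(z^3 + 3*z^2 - 10*z - 24) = (z - 3)*(z + 4)*(z^2 + 6*z + 8) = (z - 3)*(z + 4)^2*(z + 2)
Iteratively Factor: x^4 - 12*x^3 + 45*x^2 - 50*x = (x - 2)*(x^3 - 10*x^2 + 25*x) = x*(x - 2)*(x^2 - 10*x + 25) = x*(x - 5)*(x - 2)*(x - 5)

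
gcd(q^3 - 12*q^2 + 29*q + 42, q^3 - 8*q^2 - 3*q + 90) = q - 6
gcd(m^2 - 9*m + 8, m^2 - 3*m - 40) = m - 8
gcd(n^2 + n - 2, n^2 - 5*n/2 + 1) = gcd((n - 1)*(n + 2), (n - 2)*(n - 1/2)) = 1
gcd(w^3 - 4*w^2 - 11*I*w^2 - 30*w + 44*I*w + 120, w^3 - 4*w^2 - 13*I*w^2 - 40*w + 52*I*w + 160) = w^2 + w*(-4 - 5*I) + 20*I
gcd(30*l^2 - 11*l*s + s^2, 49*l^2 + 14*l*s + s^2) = 1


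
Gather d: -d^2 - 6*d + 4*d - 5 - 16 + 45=-d^2 - 2*d + 24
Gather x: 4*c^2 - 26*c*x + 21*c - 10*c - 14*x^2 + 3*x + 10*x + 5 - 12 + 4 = 4*c^2 + 11*c - 14*x^2 + x*(13 - 26*c) - 3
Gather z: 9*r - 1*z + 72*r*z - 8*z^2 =9*r - 8*z^2 + z*(72*r - 1)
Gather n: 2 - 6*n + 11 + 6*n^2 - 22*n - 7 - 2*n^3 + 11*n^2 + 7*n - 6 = -2*n^3 + 17*n^2 - 21*n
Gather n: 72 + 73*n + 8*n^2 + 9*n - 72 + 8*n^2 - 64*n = 16*n^2 + 18*n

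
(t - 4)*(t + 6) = t^2 + 2*t - 24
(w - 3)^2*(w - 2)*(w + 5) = w^4 - 3*w^3 - 19*w^2 + 87*w - 90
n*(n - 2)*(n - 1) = n^3 - 3*n^2 + 2*n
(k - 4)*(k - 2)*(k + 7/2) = k^3 - 5*k^2/2 - 13*k + 28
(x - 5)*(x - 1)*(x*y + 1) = x^3*y - 6*x^2*y + x^2 + 5*x*y - 6*x + 5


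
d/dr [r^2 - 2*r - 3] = 2*r - 2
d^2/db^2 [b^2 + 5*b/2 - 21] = 2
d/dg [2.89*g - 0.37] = 2.89000000000000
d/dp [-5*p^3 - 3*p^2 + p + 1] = -15*p^2 - 6*p + 1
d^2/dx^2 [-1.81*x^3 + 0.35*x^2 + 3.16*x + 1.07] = 0.7 - 10.86*x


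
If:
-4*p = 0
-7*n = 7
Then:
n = -1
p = 0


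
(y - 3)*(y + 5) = y^2 + 2*y - 15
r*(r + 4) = r^2 + 4*r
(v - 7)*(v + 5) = v^2 - 2*v - 35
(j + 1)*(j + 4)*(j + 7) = j^3 + 12*j^2 + 39*j + 28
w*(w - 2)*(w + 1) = w^3 - w^2 - 2*w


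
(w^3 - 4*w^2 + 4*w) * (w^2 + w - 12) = w^5 - 3*w^4 - 12*w^3 + 52*w^2 - 48*w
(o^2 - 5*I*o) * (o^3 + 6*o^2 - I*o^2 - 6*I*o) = o^5 + 6*o^4 - 6*I*o^4 - 5*o^3 - 36*I*o^3 - 30*o^2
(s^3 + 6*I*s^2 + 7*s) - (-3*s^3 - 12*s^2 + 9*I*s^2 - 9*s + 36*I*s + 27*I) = 4*s^3 + 12*s^2 - 3*I*s^2 + 16*s - 36*I*s - 27*I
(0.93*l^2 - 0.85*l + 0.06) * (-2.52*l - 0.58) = -2.3436*l^3 + 1.6026*l^2 + 0.3418*l - 0.0348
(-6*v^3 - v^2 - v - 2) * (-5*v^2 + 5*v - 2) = 30*v^5 - 25*v^4 + 12*v^3 + 7*v^2 - 8*v + 4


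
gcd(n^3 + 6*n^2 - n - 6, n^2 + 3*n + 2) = n + 1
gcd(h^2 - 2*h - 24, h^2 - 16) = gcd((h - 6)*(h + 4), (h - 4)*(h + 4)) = h + 4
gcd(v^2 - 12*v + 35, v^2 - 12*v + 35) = v^2 - 12*v + 35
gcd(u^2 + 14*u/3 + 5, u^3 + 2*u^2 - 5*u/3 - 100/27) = u + 5/3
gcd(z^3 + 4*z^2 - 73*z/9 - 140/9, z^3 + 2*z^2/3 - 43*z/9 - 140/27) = z^2 - z - 28/9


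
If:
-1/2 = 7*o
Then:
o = -1/14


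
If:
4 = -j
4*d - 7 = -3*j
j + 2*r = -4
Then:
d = 19/4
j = -4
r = 0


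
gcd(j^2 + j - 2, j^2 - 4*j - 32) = 1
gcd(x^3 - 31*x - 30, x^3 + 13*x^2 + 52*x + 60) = x + 5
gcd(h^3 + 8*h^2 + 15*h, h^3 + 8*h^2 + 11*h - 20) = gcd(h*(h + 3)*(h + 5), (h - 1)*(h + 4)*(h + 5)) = h + 5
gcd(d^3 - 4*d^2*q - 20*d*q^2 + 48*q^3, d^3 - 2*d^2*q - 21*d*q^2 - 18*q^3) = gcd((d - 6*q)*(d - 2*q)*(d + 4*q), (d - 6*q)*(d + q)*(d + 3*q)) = -d + 6*q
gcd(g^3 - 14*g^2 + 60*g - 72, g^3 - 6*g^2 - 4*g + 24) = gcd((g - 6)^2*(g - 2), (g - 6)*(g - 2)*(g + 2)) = g^2 - 8*g + 12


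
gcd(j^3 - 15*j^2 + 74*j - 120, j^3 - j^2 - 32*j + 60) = j - 5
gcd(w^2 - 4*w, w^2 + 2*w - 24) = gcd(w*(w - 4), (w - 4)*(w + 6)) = w - 4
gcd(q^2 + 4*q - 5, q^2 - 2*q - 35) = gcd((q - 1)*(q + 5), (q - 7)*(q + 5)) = q + 5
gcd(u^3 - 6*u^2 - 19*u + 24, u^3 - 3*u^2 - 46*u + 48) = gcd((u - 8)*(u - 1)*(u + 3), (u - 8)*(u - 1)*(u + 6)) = u^2 - 9*u + 8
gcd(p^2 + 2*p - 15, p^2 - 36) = 1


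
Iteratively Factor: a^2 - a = (a)*(a - 1)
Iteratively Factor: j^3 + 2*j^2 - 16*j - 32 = (j + 4)*(j^2 - 2*j - 8) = (j + 2)*(j + 4)*(j - 4)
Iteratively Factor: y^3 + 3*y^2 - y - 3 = (y + 1)*(y^2 + 2*y - 3) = (y + 1)*(y + 3)*(y - 1)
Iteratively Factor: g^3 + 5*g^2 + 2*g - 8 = (g + 2)*(g^2 + 3*g - 4) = (g + 2)*(g + 4)*(g - 1)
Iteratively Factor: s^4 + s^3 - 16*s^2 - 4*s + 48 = (s - 3)*(s^3 + 4*s^2 - 4*s - 16) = (s - 3)*(s + 4)*(s^2 - 4) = (s - 3)*(s + 2)*(s + 4)*(s - 2)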